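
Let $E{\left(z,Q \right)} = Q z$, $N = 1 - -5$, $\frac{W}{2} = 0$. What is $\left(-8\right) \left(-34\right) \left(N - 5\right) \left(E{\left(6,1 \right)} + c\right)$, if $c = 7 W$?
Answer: $1632$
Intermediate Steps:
$W = 0$ ($W = 2 \cdot 0 = 0$)
$N = 6$ ($N = 1 + 5 = 6$)
$c = 0$ ($c = 7 \cdot 0 = 0$)
$\left(-8\right) \left(-34\right) \left(N - 5\right) \left(E{\left(6,1 \right)} + c\right) = \left(-8\right) \left(-34\right) \left(6 - 5\right) \left(1 \cdot 6 + 0\right) = 272 \cdot 1 \left(6 + 0\right) = 272 \cdot 1 \cdot 6 = 272 \cdot 6 = 1632$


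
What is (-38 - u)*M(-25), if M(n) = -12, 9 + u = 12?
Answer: 492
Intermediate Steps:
u = 3 (u = -9 + 12 = 3)
(-38 - u)*M(-25) = (-38 - 1*3)*(-12) = (-38 - 3)*(-12) = -41*(-12) = 492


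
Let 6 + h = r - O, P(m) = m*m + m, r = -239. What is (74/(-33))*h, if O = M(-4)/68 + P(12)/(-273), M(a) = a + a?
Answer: 65194/119 ≈ 547.85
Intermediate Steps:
P(m) = m + m² (P(m) = m² + m = m + m²)
M(a) = 2*a
O = -82/119 (O = (2*(-4))/68 + (12*(1 + 12))/(-273) = -8*1/68 + (12*13)*(-1/273) = -2/17 + 156*(-1/273) = -2/17 - 4/7 = -82/119 ≈ -0.68908)
h = -29073/119 (h = -6 + (-239 - 1*(-82/119)) = -6 + (-239 + 82/119) = -6 - 28359/119 = -29073/119 ≈ -244.31)
(74/(-33))*h = (74/(-33))*(-29073/119) = (74*(-1/33))*(-29073/119) = -74/33*(-29073/119) = 65194/119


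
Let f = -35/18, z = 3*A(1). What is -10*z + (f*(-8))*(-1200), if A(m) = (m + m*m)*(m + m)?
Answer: -56360/3 ≈ -18787.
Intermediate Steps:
A(m) = 2*m*(m + m²) (A(m) = (m + m²)*(2*m) = 2*m*(m + m²))
z = 12 (z = 3*(2*1²*(1 + 1)) = 3*(2*1*2) = 3*4 = 12)
f = -35/18 (f = -35*1/18 = -35/18 ≈ -1.9444)
-10*z + (f*(-8))*(-1200) = -10*12 - 35/18*(-8)*(-1200) = -120 + (140/9)*(-1200) = -120 - 56000/3 = -56360/3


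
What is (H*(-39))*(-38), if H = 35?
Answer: 51870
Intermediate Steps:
(H*(-39))*(-38) = (35*(-39))*(-38) = -1365*(-38) = 51870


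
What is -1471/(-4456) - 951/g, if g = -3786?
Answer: 1634477/2811736 ≈ 0.58131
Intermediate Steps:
-1471/(-4456) - 951/g = -1471/(-4456) - 951/(-3786) = -1471*(-1/4456) - 951*(-1/3786) = 1471/4456 + 317/1262 = 1634477/2811736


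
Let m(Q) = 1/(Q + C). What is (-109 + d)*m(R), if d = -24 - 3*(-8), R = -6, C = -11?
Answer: 109/17 ≈ 6.4118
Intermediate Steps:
m(Q) = 1/(-11 + Q) (m(Q) = 1/(Q - 11) = 1/(-11 + Q))
d = 0 (d = -24 + 24 = 0)
(-109 + d)*m(R) = (-109 + 0)/(-11 - 6) = -109/(-17) = -109*(-1/17) = 109/17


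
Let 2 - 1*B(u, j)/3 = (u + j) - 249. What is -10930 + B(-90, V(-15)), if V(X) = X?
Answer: -9862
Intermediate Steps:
B(u, j) = 753 - 3*j - 3*u (B(u, j) = 6 - 3*((u + j) - 249) = 6 - 3*((j + u) - 249) = 6 - 3*(-249 + j + u) = 6 + (747 - 3*j - 3*u) = 753 - 3*j - 3*u)
-10930 + B(-90, V(-15)) = -10930 + (753 - 3*(-15) - 3*(-90)) = -10930 + (753 + 45 + 270) = -10930 + 1068 = -9862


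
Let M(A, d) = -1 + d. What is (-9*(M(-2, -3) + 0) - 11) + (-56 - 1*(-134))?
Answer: 103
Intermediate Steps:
(-9*(M(-2, -3) + 0) - 11) + (-56 - 1*(-134)) = (-9*((-1 - 3) + 0) - 11) + (-56 - 1*(-134)) = (-9*(-4 + 0) - 11) + (-56 + 134) = (-9*(-4) - 11) + 78 = (36 - 11) + 78 = 25 + 78 = 103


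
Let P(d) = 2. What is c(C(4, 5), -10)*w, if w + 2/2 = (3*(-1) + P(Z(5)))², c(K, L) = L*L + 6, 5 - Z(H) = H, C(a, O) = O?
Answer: 0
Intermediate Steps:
Z(H) = 5 - H
c(K, L) = 6 + L² (c(K, L) = L² + 6 = 6 + L²)
w = 0 (w = -1 + (3*(-1) + 2)² = -1 + (-3 + 2)² = -1 + (-1)² = -1 + 1 = 0)
c(C(4, 5), -10)*w = (6 + (-10)²)*0 = (6 + 100)*0 = 106*0 = 0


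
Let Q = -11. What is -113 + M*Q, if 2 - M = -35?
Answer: -520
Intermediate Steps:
M = 37 (M = 2 - 1*(-35) = 2 + 35 = 37)
-113 + M*Q = -113 + 37*(-11) = -113 - 407 = -520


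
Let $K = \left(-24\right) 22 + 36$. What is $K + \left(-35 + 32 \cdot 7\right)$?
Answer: $-303$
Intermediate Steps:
$K = -492$ ($K = -528 + 36 = -492$)
$K + \left(-35 + 32 \cdot 7\right) = -492 + \left(-35 + 32 \cdot 7\right) = -492 + \left(-35 + 224\right) = -492 + 189 = -303$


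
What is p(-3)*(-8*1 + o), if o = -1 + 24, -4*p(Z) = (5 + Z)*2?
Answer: -15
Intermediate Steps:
p(Z) = -5/2 - Z/2 (p(Z) = -(5 + Z)*2/4 = -(10 + 2*Z)/4 = -5/2 - Z/2)
o = 23
p(-3)*(-8*1 + o) = (-5/2 - ½*(-3))*(-8*1 + 23) = (-5/2 + 3/2)*(-8 + 23) = -1*15 = -15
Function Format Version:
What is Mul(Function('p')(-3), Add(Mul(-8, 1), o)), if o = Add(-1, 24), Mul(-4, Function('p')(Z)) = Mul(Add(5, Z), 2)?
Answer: -15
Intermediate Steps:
Function('p')(Z) = Add(Rational(-5, 2), Mul(Rational(-1, 2), Z)) (Function('p')(Z) = Mul(Rational(-1, 4), Mul(Add(5, Z), 2)) = Mul(Rational(-1, 4), Add(10, Mul(2, Z))) = Add(Rational(-5, 2), Mul(Rational(-1, 2), Z)))
o = 23
Mul(Function('p')(-3), Add(Mul(-8, 1), o)) = Mul(Add(Rational(-5, 2), Mul(Rational(-1, 2), -3)), Add(Mul(-8, 1), 23)) = Mul(Add(Rational(-5, 2), Rational(3, 2)), Add(-8, 23)) = Mul(-1, 15) = -15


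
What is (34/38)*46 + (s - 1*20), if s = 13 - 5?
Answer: 554/19 ≈ 29.158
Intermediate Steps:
s = 8
(34/38)*46 + (s - 1*20) = (34/38)*46 + (8 - 1*20) = (34*(1/38))*46 + (8 - 20) = (17/19)*46 - 12 = 782/19 - 12 = 554/19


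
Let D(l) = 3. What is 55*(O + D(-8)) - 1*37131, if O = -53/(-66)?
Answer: -221531/6 ≈ -36922.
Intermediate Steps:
O = 53/66 (O = -53*(-1/66) = 53/66 ≈ 0.80303)
55*(O + D(-8)) - 1*37131 = 55*(53/66 + 3) - 1*37131 = 55*(251/66) - 37131 = 1255/6 - 37131 = -221531/6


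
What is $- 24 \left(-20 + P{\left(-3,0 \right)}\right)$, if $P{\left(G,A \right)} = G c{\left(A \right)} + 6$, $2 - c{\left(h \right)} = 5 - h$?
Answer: $120$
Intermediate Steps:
$c{\left(h \right)} = -3 + h$ ($c{\left(h \right)} = 2 - \left(5 - h\right) = 2 + \left(-5 + h\right) = -3 + h$)
$P{\left(G,A \right)} = 6 + G \left(-3 + A\right)$ ($P{\left(G,A \right)} = G \left(-3 + A\right) + 6 = 6 + G \left(-3 + A\right)$)
$- 24 \left(-20 + P{\left(-3,0 \right)}\right) = - 24 \left(-20 - \left(-6 + 3 \left(-3 + 0\right)\right)\right) = - 24 \left(-20 + \left(6 - -9\right)\right) = - 24 \left(-20 + \left(6 + 9\right)\right) = - 24 \left(-20 + 15\right) = \left(-24\right) \left(-5\right) = 120$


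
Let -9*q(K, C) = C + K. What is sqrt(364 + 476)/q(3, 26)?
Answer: -18*sqrt(210)/29 ≈ -8.9946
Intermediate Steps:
q(K, C) = -C/9 - K/9 (q(K, C) = -(C + K)/9 = -C/9 - K/9)
sqrt(364 + 476)/q(3, 26) = sqrt(364 + 476)/(-1/9*26 - 1/9*3) = sqrt(840)/(-26/9 - 1/3) = (2*sqrt(210))/(-29/9) = (2*sqrt(210))*(-9/29) = -18*sqrt(210)/29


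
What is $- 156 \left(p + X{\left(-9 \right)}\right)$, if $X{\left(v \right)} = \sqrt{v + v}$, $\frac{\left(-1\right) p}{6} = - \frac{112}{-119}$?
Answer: $\frac{14976}{17} - 468 i \sqrt{2} \approx 880.94 - 661.85 i$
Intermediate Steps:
$p = - \frac{96}{17}$ ($p = - 6 \left(- \frac{112}{-119}\right) = - 6 \left(\left(-112\right) \left(- \frac{1}{119}\right)\right) = \left(-6\right) \frac{16}{17} = - \frac{96}{17} \approx -5.6471$)
$X{\left(v \right)} = \sqrt{2} \sqrt{v}$ ($X{\left(v \right)} = \sqrt{2 v} = \sqrt{2} \sqrt{v}$)
$- 156 \left(p + X{\left(-9 \right)}\right) = - 156 \left(- \frac{96}{17} + \sqrt{2} \sqrt{-9}\right) = - 156 \left(- \frac{96}{17} + \sqrt{2} \cdot 3 i\right) = - 156 \left(- \frac{96}{17} + 3 i \sqrt{2}\right) = \frac{14976}{17} - 468 i \sqrt{2}$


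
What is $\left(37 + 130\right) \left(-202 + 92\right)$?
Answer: $-18370$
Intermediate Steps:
$\left(37 + 130\right) \left(-202 + 92\right) = 167 \left(-110\right) = -18370$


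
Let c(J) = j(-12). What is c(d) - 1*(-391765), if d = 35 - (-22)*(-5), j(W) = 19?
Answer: 391784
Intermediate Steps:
d = -75 (d = 35 - 1*110 = 35 - 110 = -75)
c(J) = 19
c(d) - 1*(-391765) = 19 - 1*(-391765) = 19 + 391765 = 391784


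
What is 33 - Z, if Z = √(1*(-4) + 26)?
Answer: 33 - √22 ≈ 28.310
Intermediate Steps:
Z = √22 (Z = √(-4 + 26) = √22 ≈ 4.6904)
33 - Z = 33 - √22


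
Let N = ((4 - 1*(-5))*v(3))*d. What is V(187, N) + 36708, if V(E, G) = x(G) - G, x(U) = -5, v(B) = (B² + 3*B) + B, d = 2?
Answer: 36325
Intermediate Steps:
v(B) = B² + 4*B
N = 378 (N = ((4 - 1*(-5))*(3*(4 + 3)))*2 = ((4 + 5)*(3*7))*2 = (9*21)*2 = 189*2 = 378)
V(E, G) = -5 - G
V(187, N) + 36708 = (-5 - 1*378) + 36708 = (-5 - 378) + 36708 = -383 + 36708 = 36325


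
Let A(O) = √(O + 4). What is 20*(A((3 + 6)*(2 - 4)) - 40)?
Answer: -800 + 20*I*√14 ≈ -800.0 + 74.833*I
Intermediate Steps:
A(O) = √(4 + O)
20*(A((3 + 6)*(2 - 4)) - 40) = 20*(√(4 + (3 + 6)*(2 - 4)) - 40) = 20*(√(4 + 9*(-2)) - 40) = 20*(√(4 - 18) - 40) = 20*(√(-14) - 40) = 20*(I*√14 - 40) = 20*(-40 + I*√14) = -800 + 20*I*√14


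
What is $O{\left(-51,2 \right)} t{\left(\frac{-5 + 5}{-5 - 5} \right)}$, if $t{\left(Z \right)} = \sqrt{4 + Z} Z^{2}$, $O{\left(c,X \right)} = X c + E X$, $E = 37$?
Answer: $0$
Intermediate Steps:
$O{\left(c,X \right)} = 37 X + X c$ ($O{\left(c,X \right)} = X c + 37 X = 37 X + X c$)
$t{\left(Z \right)} = Z^{2} \sqrt{4 + Z}$
$O{\left(-51,2 \right)} t{\left(\frac{-5 + 5}{-5 - 5} \right)} = 2 \left(37 - 51\right) \left(\frac{-5 + 5}{-5 - 5}\right)^{2} \sqrt{4 + \frac{-5 + 5}{-5 - 5}} = 2 \left(-14\right) \left(\frac{0}{-10}\right)^{2} \sqrt{4 + \frac{0}{-10}} = - 28 \left(0 \left(- \frac{1}{10}\right)\right)^{2} \sqrt{4 + 0 \left(- \frac{1}{10}\right)} = - 28 \cdot 0^{2} \sqrt{4 + 0} = - 28 \cdot 0 \sqrt{4} = - 28 \cdot 0 \cdot 2 = \left(-28\right) 0 = 0$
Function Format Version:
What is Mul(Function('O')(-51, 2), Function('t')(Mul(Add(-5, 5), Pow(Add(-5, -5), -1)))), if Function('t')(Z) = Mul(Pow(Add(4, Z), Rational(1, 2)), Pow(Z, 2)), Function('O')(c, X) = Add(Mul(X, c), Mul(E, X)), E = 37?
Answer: 0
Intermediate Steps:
Function('O')(c, X) = Add(Mul(37, X), Mul(X, c)) (Function('O')(c, X) = Add(Mul(X, c), Mul(37, X)) = Add(Mul(37, X), Mul(X, c)))
Function('t')(Z) = Mul(Pow(Z, 2), Pow(Add(4, Z), Rational(1, 2)))
Mul(Function('O')(-51, 2), Function('t')(Mul(Add(-5, 5), Pow(Add(-5, -5), -1)))) = Mul(Mul(2, Add(37, -51)), Mul(Pow(Mul(Add(-5, 5), Pow(Add(-5, -5), -1)), 2), Pow(Add(4, Mul(Add(-5, 5), Pow(Add(-5, -5), -1))), Rational(1, 2)))) = Mul(Mul(2, -14), Mul(Pow(Mul(0, Pow(-10, -1)), 2), Pow(Add(4, Mul(0, Pow(-10, -1))), Rational(1, 2)))) = Mul(-28, Mul(Pow(Mul(0, Rational(-1, 10)), 2), Pow(Add(4, Mul(0, Rational(-1, 10))), Rational(1, 2)))) = Mul(-28, Mul(Pow(0, 2), Pow(Add(4, 0), Rational(1, 2)))) = Mul(-28, Mul(0, Pow(4, Rational(1, 2)))) = Mul(-28, Mul(0, 2)) = Mul(-28, 0) = 0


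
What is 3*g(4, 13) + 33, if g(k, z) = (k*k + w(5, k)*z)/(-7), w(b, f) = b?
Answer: -12/7 ≈ -1.7143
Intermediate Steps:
g(k, z) = -5*z/7 - k²/7 (g(k, z) = (k*k + 5*z)/(-7) = (k² + 5*z)*(-⅐) = -5*z/7 - k²/7)
3*g(4, 13) + 33 = 3*(-5/7*13 - ⅐*4²) + 33 = 3*(-65/7 - ⅐*16) + 33 = 3*(-65/7 - 16/7) + 33 = 3*(-81/7) + 33 = -243/7 + 33 = -12/7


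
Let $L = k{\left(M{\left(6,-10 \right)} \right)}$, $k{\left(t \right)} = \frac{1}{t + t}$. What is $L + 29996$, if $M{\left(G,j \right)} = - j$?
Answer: $\frac{599921}{20} \approx 29996.0$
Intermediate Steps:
$k{\left(t \right)} = \frac{1}{2 t}$
$L = \frac{1}{20}$ ($L = \frac{1}{2 \left(\left(-1\right) \left(-10\right)\right)} = \frac{1}{2 \cdot 10} = \frac{1}{2} \cdot \frac{1}{10} = \frac{1}{20} \approx 0.05$)
$L + 29996 = \frac{1}{20} + 29996 = \frac{599921}{20}$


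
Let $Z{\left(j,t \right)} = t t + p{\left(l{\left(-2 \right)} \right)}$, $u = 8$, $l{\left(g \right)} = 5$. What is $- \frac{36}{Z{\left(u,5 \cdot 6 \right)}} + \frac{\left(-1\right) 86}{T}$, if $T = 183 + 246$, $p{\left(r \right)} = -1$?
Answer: $- \frac{92758}{385671} \approx -0.24051$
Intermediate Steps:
$T = 429$
$Z{\left(j,t \right)} = -1 + t^{2}$ ($Z{\left(j,t \right)} = t t - 1 = t^{2} - 1 = -1 + t^{2}$)
$- \frac{36}{Z{\left(u,5 \cdot 6 \right)}} + \frac{\left(-1\right) 86}{T} = - \frac{36}{-1 + \left(5 \cdot 6\right)^{2}} + \frac{\left(-1\right) 86}{429} = - \frac{36}{-1 + 30^{2}} - \frac{86}{429} = - \frac{36}{-1 + 900} - \frac{86}{429} = - \frac{36}{899} - \frac{86}{429} = - \frac{92758}{385671}$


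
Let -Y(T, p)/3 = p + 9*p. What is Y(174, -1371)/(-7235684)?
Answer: -20565/3617842 ≈ -0.0056843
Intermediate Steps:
Y(T, p) = -30*p (Y(T, p) = -3*(p + 9*p) = -30*p)
Y(174, -1371)/(-7235684) = -30*(-1371)/(-7235684) = 41130*(-1/7235684) = -20565/3617842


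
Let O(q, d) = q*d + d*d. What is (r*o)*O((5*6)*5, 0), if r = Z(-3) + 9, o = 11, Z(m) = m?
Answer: 0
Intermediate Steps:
O(q, d) = d² + d*q (O(q, d) = d*q + d² = d² + d*q)
r = 6 (r = -3 + 9 = 6)
(r*o)*O((5*6)*5, 0) = (6*11)*(0*(0 + (5*6)*5)) = 66*(0*(0 + 30*5)) = 66*(0*(0 + 150)) = 66*(0*150) = 66*0 = 0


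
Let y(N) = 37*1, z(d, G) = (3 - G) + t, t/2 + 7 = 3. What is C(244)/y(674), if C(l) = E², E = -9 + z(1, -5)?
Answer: 81/37 ≈ 2.1892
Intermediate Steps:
t = -8 (t = -14 + 2*3 = -14 + 6 = -8)
z(d, G) = -5 - G (z(d, G) = (3 - G) - 8 = -5 - G)
y(N) = 37
E = -9 (E = -9 + (-5 - 1*(-5)) = -9 + (-5 + 5) = -9 + 0 = -9)
C(l) = 81 (C(l) = (-9)² = 81)
C(244)/y(674) = 81/37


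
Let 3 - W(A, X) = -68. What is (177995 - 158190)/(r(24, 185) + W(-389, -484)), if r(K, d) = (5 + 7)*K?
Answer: 19805/359 ≈ 55.167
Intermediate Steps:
W(A, X) = 71 (W(A, X) = 3 - 1*(-68) = 3 + 68 = 71)
r(K, d) = 12*K
(177995 - 158190)/(r(24, 185) + W(-389, -484)) = (177995 - 158190)/(12*24 + 71) = 19805/(288 + 71) = 19805/359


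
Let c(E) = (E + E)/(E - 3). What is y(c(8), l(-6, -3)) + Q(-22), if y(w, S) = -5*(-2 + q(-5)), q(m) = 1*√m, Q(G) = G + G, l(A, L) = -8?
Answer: -34 - 5*I*√5 ≈ -34.0 - 11.18*I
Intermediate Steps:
Q(G) = 2*G
c(E) = 2*E/(-3 + E) (c(E) = (2*E)/(-3 + E) = 2*E/(-3 + E))
q(m) = √m
y(w, S) = 10 - 5*I*√5 (y(w, S) = -5*(-2 + √(-5)) = -5*(-2 + I*√5) = 10 - 5*I*√5)
y(c(8), l(-6, -3)) + Q(-22) = (10 - 5*I*√5) + 2*(-22) = (10 - 5*I*√5) - 44 = -34 - 5*I*√5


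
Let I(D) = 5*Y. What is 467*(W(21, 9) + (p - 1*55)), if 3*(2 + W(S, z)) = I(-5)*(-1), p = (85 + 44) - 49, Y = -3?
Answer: 13076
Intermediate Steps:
p = 80 (p = 129 - 49 = 80)
I(D) = -15 (I(D) = 5*(-3) = -15)
W(S, z) = 3 (W(S, z) = -2 + (-15*(-1))/3 = -2 + (1/3)*15 = -2 + 5 = 3)
467*(W(21, 9) + (p - 1*55)) = 467*(3 + (80 - 1*55)) = 467*(3 + (80 - 55)) = 467*(3 + 25) = 467*28 = 13076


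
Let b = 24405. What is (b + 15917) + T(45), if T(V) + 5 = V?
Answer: 40362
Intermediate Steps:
T(V) = -5 + V
(b + 15917) + T(45) = (24405 + 15917) + (-5 + 45) = 40322 + 40 = 40362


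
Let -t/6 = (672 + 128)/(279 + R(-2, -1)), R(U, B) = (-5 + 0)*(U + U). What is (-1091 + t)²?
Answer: 109566958081/89401 ≈ 1.2256e+6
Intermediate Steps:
R(U, B) = -10*U
t = -4800/299 (t = -6*(672 + 128)/(279 - 10*(-2)) = -4800/(279 + 20) = -4800/299 ≈ -16.054)
(-1091 + t)² = (-1091 - 4800/299)² = (-331009/299)² = 109566958081/89401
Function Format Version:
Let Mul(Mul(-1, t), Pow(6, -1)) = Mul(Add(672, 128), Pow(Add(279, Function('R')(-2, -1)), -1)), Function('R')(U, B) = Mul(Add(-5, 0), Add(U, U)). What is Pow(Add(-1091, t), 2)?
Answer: Rational(109566958081, 89401) ≈ 1.2256e+6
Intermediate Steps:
Function('R')(U, B) = Mul(-10, U) (Function('R')(U, B) = Mul(-5, Mul(2, U)) = Mul(-10, U))
t = Rational(-4800, 299) (t = Mul(-6, Mul(Add(672, 128), Pow(Add(279, Mul(-10, -2)), -1))) = Mul(-6, Mul(800, Pow(Add(279, 20), -1))) = Mul(-6, Mul(800, Pow(299, -1))) = Mul(-6, Mul(800, Rational(1, 299))) = Mul(-6, Rational(800, 299)) = Rational(-4800, 299) ≈ -16.053)
Pow(Add(-1091, t), 2) = Pow(Add(-1091, Rational(-4800, 299)), 2) = Pow(Rational(-331009, 299), 2) = Rational(109566958081, 89401)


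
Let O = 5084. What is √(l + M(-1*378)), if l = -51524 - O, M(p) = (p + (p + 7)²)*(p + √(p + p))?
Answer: √(-51942022 + 823578*I*√21) ≈ 261.66 + 7211.8*I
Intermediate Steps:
M(p) = (p + (7 + p)²)*(p + √2*√p) (M(p) = (p + (7 + p)²)*(p + √(2*p)) = (p + (7 + p)²)*(p + √2*√p))
l = -56608 (l = -51524 - 1*5084 = -51524 - 5084 = -56608)
√(l + M(-1*378)) = √(-56608 + ((-1*378)² + (-1*378)*(7 - 1*378)² + √2*(-1*378)^(3/2) + √2*√(-1*378)*(7 - 1*378)²)) = √(-56608 + ((-378)² - 378*(7 - 378)² + √2*(-378)^(3/2) + √2*√(-378)*(7 - 378)²)) = √(-56608 + (142884 - 378*(-371)² + √2*(-1134*I*√42) + √2*(3*I*√42)*(-371)²)) = √(-56608 + (142884 - 378*137641 - 2268*I*√21 + √2*(3*I*√42)*137641)) = √(-56608 + (142884 - 52028298 - 2268*I*√21 + 825846*I*√21)) = √(-56608 + (-51885414 + 823578*I*√21)) = √(-51942022 + 823578*I*√21)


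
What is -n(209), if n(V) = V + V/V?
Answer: -210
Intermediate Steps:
n(V) = 1 + V (n(V) = V + 1 = 1 + V)
-n(209) = -(1 + 209) = -1*210 = -210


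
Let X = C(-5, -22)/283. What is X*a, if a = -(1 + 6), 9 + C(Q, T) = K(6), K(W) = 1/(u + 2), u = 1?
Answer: 182/849 ≈ 0.21437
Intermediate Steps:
K(W) = 1/3 (K(W) = 1/(1 + 2) = 1/3)
C(Q, T) = -26/3 (C(Q, T) = -9 + 1/3 = -26/3)
a = -7 (a = -1*7 = -7)
X = -26/849 (X = -26/3/283 = -26/3*1/283 = -26/849 ≈ -0.030624)
X*a = -26/849*(-7) = 182/849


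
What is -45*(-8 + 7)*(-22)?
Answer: -990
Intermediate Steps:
-45*(-8 + 7)*(-22) = -45*(-1)*(-22) = 45*(-22) = -990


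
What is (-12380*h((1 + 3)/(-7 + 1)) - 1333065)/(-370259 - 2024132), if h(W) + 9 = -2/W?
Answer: 1258785/2394391 ≈ 0.52572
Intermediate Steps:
h(W) = -9 - 2/W
(-12380*h((1 + 3)/(-7 + 1)) - 1333065)/(-370259 - 2024132) = (-12380*(-9 - 2*(-7 + 1)/(1 + 3)) - 1333065)/(-370259 - 2024132) = (-12380*(-9 - 2/(4/(-6))) - 1333065)/(-2394391) = (-12380*(-9 - 2/(4*(-⅙))) - 1333065)*(-1/2394391) = (-12380*(-9 - 2/(-⅔)) - 1333065)*(-1/2394391) = (-12380*(-9 - 2*(-3/2)) - 1333065)*(-1/2394391) = (-12380*(-9 + 3) - 1333065)*(-1/2394391) = (-12380*(-6) - 1333065)*(-1/2394391) = (74280 - 1333065)*(-1/2394391) = -1258785*(-1/2394391) = 1258785/2394391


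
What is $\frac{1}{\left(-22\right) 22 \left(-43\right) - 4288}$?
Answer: $\frac{1}{16524} \approx 6.0518 \cdot 10^{-5}$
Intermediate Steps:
$\frac{1}{\left(-22\right) 22 \left(-43\right) - 4288} = \frac{1}{\left(-484\right) \left(-43\right) - 4288} = \frac{1}{20812 - 4288} = \frac{1}{16524}$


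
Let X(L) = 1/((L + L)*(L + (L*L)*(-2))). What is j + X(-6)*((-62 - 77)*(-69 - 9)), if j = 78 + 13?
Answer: 1231/12 ≈ 102.58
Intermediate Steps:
j = 91
X(L) = 1/(2*L*(L - 2*L²)) (X(L) = 1/((2*L)*(L + L²*(-2))) = 1/((2*L)*(L - 2*L²)) = 1/(2*L*(L - 2*L²)))
j + X(-6)*((-62 - 77)*(-69 - 9)) = 91 + (-½/((-6)²*(-1 + 2*(-6))))*((-62 - 77)*(-69 - 9)) = 91 + (-½*1/36/(-1 - 12))*(-139*(-78)) = 91 - ½*1/36/(-13)*10842 = 91 - ½*1/36*(-1/13)*10842 = 91 + (1/936)*10842 = 91 + 139/12 = 1231/12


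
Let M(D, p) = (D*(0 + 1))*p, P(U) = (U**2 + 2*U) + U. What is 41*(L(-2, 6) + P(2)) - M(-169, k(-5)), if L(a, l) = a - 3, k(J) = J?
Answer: -640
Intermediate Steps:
L(a, l) = -3 + a
P(U) = U**2 + 3*U
M(D, p) = D*p (M(D, p) = (D*1)*p = D*p)
41*(L(-2, 6) + P(2)) - M(-169, k(-5)) = 41*((-3 - 2) + 2*(3 + 2)) - (-169)*(-5) = 41*(-5 + 2*5) - 1*845 = 41*(-5 + 10) - 845 = 41*5 - 845 = 205 - 845 = -640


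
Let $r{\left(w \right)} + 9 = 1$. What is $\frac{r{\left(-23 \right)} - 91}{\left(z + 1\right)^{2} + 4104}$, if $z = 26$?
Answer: $- \frac{11}{537} \approx -0.020484$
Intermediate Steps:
$r{\left(w \right)} = -8$ ($r{\left(w \right)} = -9 + 1 = -8$)
$\frac{r{\left(-23 \right)} - 91}{\left(z + 1\right)^{2} + 4104} = \frac{-8 - 91}{\left(26 + 1\right)^{2} + 4104} = - \frac{99}{27^{2} + 4104} = - \frac{99}{729 + 4104} = - \frac{99}{4833} = \left(-99\right) \frac{1}{4833} = - \frac{11}{537}$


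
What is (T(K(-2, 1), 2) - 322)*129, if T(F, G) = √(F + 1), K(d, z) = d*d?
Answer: -41538 + 129*√5 ≈ -41250.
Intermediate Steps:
K(d, z) = d²
T(F, G) = √(1 + F)
(T(K(-2, 1), 2) - 322)*129 = (√(1 + (-2)²) - 322)*129 = (√(1 + 4) - 322)*129 = (√5 - 322)*129 = (-322 + √5)*129 = -41538 + 129*√5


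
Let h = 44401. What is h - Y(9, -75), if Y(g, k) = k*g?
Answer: 45076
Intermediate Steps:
Y(g, k) = g*k
h - Y(9, -75) = 44401 - 9*(-75) = 44401 - 1*(-675) = 44401 + 675 = 45076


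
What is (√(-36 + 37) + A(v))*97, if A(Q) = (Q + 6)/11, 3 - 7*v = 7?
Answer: 11155/77 ≈ 144.87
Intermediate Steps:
v = -4/7 (v = 3/7 - ⅐*7 = 3/7 - 1 = -4/7 ≈ -0.57143)
A(Q) = 6/11 + Q/11 (A(Q) = (6 + Q)*(1/11) = 6/11 + Q/11)
(√(-36 + 37) + A(v))*97 = (√(-36 + 37) + (6/11 + (1/11)*(-4/7)))*97 = (√1 + (6/11 - 4/77))*97 = (1 + 38/77)*97 = (115/77)*97 = 11155/77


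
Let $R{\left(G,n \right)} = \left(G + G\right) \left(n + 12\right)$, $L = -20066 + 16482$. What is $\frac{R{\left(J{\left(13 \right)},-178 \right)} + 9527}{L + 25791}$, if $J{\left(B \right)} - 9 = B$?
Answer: $\frac{2223}{22207} \approx 0.1001$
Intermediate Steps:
$J{\left(B \right)} = 9 + B$
$L = -3584$
$R{\left(G,n \right)} = 2 G \left(12 + n\right)$
$\frac{R{\left(J{\left(13 \right)},-178 \right)} + 9527}{L + 25791} = \frac{2 \left(9 + 13\right) \left(12 - 178\right) + 9527}{-3584 + 25791} = \frac{2 \cdot 22 \left(-166\right) + 9527}{22207} = \left(-7304 + 9527\right) \frac{1}{22207} = 2223 \cdot \frac{1}{22207} = \frac{2223}{22207}$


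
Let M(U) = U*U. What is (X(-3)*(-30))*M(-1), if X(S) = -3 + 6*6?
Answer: -990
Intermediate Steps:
M(U) = U²
X(S) = 33 (X(S) = -3 + 36 = 33)
(X(-3)*(-30))*M(-1) = (33*(-30))*(-1)² = -990*1 = -990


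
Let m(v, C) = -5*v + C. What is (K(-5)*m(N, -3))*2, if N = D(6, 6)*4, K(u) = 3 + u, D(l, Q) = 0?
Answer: 12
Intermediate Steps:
N = 0 (N = 0*4 = 0)
m(v, C) = C - 5*v
(K(-5)*m(N, -3))*2 = ((3 - 5)*(-3 - 5*0))*2 = -2*(-3 + 0)*2 = -2*(-3)*2 = 6*2 = 12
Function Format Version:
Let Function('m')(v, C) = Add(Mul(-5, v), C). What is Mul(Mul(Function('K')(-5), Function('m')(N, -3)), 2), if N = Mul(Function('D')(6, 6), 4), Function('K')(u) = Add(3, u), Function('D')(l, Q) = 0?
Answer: 12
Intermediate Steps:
N = 0 (N = Mul(0, 4) = 0)
Function('m')(v, C) = Add(C, Mul(-5, v))
Mul(Mul(Function('K')(-5), Function('m')(N, -3)), 2) = Mul(Mul(Add(3, -5), Add(-3, Mul(-5, 0))), 2) = Mul(Mul(-2, Add(-3, 0)), 2) = Mul(Mul(-2, -3), 2) = Mul(6, 2) = 12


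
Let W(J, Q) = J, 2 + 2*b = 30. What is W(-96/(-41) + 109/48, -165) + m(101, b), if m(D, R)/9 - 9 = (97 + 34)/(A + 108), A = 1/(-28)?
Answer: 574297771/5949264 ≈ 96.533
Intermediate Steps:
A = -1/28 ≈ -0.035714
b = 14 (b = -1 + (½)*30 = -1 + 15 = 14)
m(D, R) = 277875/3023 (m(D, R) = 81 + 9*((97 + 34)/(-1/28 + 108)) = 81 + 9*(131/(3023/28)) = 81 + 9*(131*(28/3023)) = 81 + 9*(3668/3023) = 81 + 33012/3023 = 277875/3023)
W(-96/(-41) + 109/48, -165) + m(101, b) = (-96/(-41) + 109/48) + 277875/3023 = (-96*(-1/41) + 109*(1/48)) + 277875/3023 = (96/41 + 109/48) + 277875/3023 = 9077/1968 + 277875/3023 = 574297771/5949264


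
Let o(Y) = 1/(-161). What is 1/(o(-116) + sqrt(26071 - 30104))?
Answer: -161/104539394 - 25921*I*sqrt(4033)/104539394 ≈ -1.5401e-6 - 0.015747*I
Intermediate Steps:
o(Y) = -1/161
1/(o(-116) + sqrt(26071 - 30104)) = 1/(-1/161 + sqrt(26071 - 30104)) = 1/(-1/161 + sqrt(-4033)) = 1/(-1/161 + I*sqrt(4033))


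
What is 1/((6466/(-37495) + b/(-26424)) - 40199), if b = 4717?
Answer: -990767880/39828225729619 ≈ -2.4876e-5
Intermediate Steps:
1/((6466/(-37495) + b/(-26424)) - 40199) = 1/((6466/(-37495) + 4717/(-26424)) - 40199) = 1/((6466*(-1/37495) + 4717*(-1/26424)) - 40199) = 1/((-6466/37495 - 4717/26424) - 40199) = 1/(-347721499/990767880 - 40199) = 1/(-39828225729619/990767880) = -990767880/39828225729619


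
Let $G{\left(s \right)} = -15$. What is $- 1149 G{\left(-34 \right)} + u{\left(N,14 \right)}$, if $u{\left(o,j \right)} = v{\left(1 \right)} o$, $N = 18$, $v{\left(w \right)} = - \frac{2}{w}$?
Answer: $17199$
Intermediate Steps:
$u{\left(o,j \right)} = - 2 o$ ($u{\left(o,j \right)} = - \frac{2}{1} o = \left(-2\right) 1 o = - 2 o$)
$- 1149 G{\left(-34 \right)} + u{\left(N,14 \right)} = \left(-1149\right) \left(-15\right) - 36 = 17235 - 36 = 17199$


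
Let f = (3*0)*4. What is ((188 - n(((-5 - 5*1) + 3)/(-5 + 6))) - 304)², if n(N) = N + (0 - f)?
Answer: 11881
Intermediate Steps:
f = 0 (f = 0*4 = 0)
n(N) = N (n(N) = N + (0 - 1*0) = N + (0 + 0) = N + 0 = N)
((188 - n(((-5 - 5*1) + 3)/(-5 + 6))) - 304)² = ((188 - ((-5 - 5*1) + 3)/(-5 + 6)) - 304)² = ((188 - ((-5 - 5) + 3)/1) - 304)² = ((188 - (-10 + 3)) - 304)² = ((188 - (-7)) - 304)² = ((188 - 1*(-7)) - 304)² = ((188 + 7) - 304)² = (195 - 304)² = (-109)² = 11881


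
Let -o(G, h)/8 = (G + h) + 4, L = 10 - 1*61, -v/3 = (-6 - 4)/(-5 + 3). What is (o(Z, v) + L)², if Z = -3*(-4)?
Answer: 3481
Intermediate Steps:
Z = 12
v = -15 (v = -3*(-6 - 4)/(-5 + 3) = -(-30)/(-2) = -(-30)*(-1)/2 = -3*5 = -15)
L = -51 (L = 10 - 61 = -51)
o(G, h) = -32 - 8*G - 8*h (o(G, h) = -8*((G + h) + 4) = -8*(4 + G + h) = -32 - 8*G - 8*h)
(o(Z, v) + L)² = ((-32 - 8*12 - 8*(-15)) - 51)² = ((-32 - 96 + 120) - 51)² = (-8 - 51)² = (-59)² = 3481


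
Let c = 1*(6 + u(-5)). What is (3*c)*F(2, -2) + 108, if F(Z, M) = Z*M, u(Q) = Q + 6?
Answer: 24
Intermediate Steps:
u(Q) = 6 + Q
F(Z, M) = M*Z
c = 7 (c = 1*(6 + (6 - 5)) = 1*(6 + 1) = 1*7 = 7)
(3*c)*F(2, -2) + 108 = (3*7)*(-2*2) + 108 = 21*(-4) + 108 = -84 + 108 = 24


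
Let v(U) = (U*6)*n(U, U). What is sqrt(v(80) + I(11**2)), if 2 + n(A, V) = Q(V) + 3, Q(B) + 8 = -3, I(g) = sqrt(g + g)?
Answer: sqrt(-4800 + 11*sqrt(2)) ≈ 69.17*I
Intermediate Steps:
I(g) = sqrt(2)*sqrt(g) (I(g) = sqrt(2*g) = sqrt(2)*sqrt(g))
Q(B) = -11 (Q(B) = -8 - 3 = -11)
n(A, V) = -10 (n(A, V) = -2 + (-11 + 3) = -2 - 8 = -10)
v(U) = -60*U (v(U) = (U*6)*(-10) = (6*U)*(-10) = -60*U)
sqrt(v(80) + I(11**2)) = sqrt(-60*80 + sqrt(2)*sqrt(11**2)) = sqrt(-4800 + sqrt(2)*sqrt(121)) = sqrt(-4800 + sqrt(2)*11) = sqrt(-4800 + 11*sqrt(2))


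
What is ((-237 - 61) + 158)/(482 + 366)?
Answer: -35/212 ≈ -0.16509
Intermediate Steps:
((-237 - 61) + 158)/(482 + 366) = (-298 + 158)/848 = -140*1/848 = -35/212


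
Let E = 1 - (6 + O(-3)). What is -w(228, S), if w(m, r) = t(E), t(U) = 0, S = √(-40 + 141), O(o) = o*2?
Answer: 0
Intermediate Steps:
O(o) = 2*o
E = 1 (E = 1 - (6 + 2*(-3)) = 1 - (6 - 6) = 1 - 1*0 = 1 + 0 = 1)
S = √101 ≈ 10.050
w(m, r) = 0
-w(228, S) = -1*0 = 0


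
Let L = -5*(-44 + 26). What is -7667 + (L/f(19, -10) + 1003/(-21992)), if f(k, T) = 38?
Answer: -3202670033/417848 ≈ -7664.7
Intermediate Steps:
L = 90 (L = -5*(-18) = 90)
-7667 + (L/f(19, -10) + 1003/(-21992)) = -7667 + (90/38 + 1003/(-21992)) = -7667 + (90*(1/38) + 1003*(-1/21992)) = -7667 + (45/19 - 1003/21992) = -7667 + 970583/417848 = -3202670033/417848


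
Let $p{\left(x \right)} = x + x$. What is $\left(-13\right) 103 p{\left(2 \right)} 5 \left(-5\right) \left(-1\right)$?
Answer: $-133900$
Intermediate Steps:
$p{\left(x \right)} = 2 x$
$\left(-13\right) 103 p{\left(2 \right)} 5 \left(-5\right) \left(-1\right) = \left(-13\right) 103 \cdot 2 \cdot 2 \cdot 5 \left(-5\right) \left(-1\right) = - 1339 \cdot 4 \left(-25\right) \left(-1\right) = - 1339 \left(\left(-100\right) \left(-1\right)\right) = \left(-1339\right) 100 = -133900$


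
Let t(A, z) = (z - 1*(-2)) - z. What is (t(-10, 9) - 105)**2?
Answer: 10609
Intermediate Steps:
t(A, z) = 2 (t(A, z) = (z + 2) - z = (2 + z) - z = 2)
(t(-10, 9) - 105)**2 = (2 - 105)**2 = (-103)**2 = 10609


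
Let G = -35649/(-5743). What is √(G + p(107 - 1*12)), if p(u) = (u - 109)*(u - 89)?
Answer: I*√2565759909/5743 ≈ 8.82*I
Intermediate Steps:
G = 35649/5743 (G = -35649*(-1/5743) = 35649/5743 ≈ 6.2074)
p(u) = (-109 + u)*(-89 + u)
√(G + p(107 - 1*12)) = √(35649/5743 + (9701 + (107 - 1*12)² - 198*(107 - 1*12))) = √(35649/5743 + (9701 + (107 - 12)² - 198*(107 - 12))) = √(35649/5743 + (9701 + 95² - 198*95)) = √(35649/5743 + (9701 + 9025 - 18810)) = √(35649/5743 - 84) = √(-446763/5743) = I*√2565759909/5743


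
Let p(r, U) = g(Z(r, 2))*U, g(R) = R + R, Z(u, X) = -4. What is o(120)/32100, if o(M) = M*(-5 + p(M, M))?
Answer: -386/107 ≈ -3.6075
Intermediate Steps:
g(R) = 2*R
p(r, U) = -8*U (p(r, U) = (2*(-4))*U = -8*U)
o(M) = M*(-5 - 8*M)
o(120)/32100 = -1*120*(5 + 8*120)/32100 = -1*120*(5 + 960)*(1/32100) = -1*120*965*(1/32100) = -115800*1/32100 = -386/107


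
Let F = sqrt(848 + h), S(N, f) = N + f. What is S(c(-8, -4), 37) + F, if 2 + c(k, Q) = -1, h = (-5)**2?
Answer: 34 + 3*sqrt(97) ≈ 63.547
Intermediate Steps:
h = 25
c(k, Q) = -3 (c(k, Q) = -2 - 1 = -3)
F = 3*sqrt(97) (F = sqrt(848 + 25) = sqrt(873) = 3*sqrt(97) ≈ 29.547)
S(c(-8, -4), 37) + F = (-3 + 37) + 3*sqrt(97) = 34 + 3*sqrt(97)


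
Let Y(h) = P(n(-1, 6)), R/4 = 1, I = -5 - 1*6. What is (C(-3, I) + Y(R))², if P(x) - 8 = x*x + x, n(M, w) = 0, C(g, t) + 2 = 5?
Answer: 121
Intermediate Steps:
I = -11 (I = -5 - 6 = -11)
C(g, t) = 3 (C(g, t) = -2 + 5 = 3)
R = 4 (R = 4*1 = 4)
P(x) = 8 + x + x² (P(x) = 8 + (x*x + x) = 8 + (x² + x) = 8 + (x + x²) = 8 + x + x²)
Y(h) = 8 (Y(h) = 8 + 0 + 0² = 8 + 0 + 0 = 8)
(C(-3, I) + Y(R))² = (3 + 8)² = 11² = 121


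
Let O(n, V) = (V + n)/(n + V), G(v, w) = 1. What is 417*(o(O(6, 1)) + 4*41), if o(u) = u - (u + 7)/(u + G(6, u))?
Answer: 67137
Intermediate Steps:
O(n, V) = 1 (O(n, V) = (V + n)/(V + n) = 1)
o(u) = u - (7 + u)/(1 + u) (o(u) = u - (u + 7)/(u + 1) = u - (7 + u)/(1 + u))
417*(o(O(6, 1)) + 4*41) = 417*((-7 + 1²)/(1 + 1) + 4*41) = 417*((-7 + 1)/2 + 164) = 417*((½)*(-6) + 164) = 417*(-3 + 164) = 417*161 = 67137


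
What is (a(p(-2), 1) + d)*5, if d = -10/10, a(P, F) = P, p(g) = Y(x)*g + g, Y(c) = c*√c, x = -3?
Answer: -15 + 30*I*√3 ≈ -15.0 + 51.962*I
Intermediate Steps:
Y(c) = c^(3/2)
p(g) = g - 3*I*g*√3 (p(g) = (-3)^(3/2)*g + g = (-3*I*√3)*g + g = -3*I*g*√3 + g = g - 3*I*g*√3)
d = -1 (d = -10*⅒ = -1)
(a(p(-2), 1) + d)*5 = (-2*(1 - 3*I*√3) - 1)*5 = ((-2 + 6*I*√3) - 1)*5 = (-3 + 6*I*√3)*5 = -15 + 30*I*√3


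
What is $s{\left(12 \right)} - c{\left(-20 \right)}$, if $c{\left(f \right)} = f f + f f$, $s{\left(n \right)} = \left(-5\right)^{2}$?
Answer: $-775$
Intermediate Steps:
$s{\left(n \right)} = 25$
$c{\left(f \right)} = 2 f^{2}$ ($c{\left(f \right)} = f^{2} + f^{2} = 2 f^{2}$)
$s{\left(12 \right)} - c{\left(-20 \right)} = 25 - 2 \left(-20\right)^{2} = 25 - 2 \cdot 400 = 25 - 800 = -775$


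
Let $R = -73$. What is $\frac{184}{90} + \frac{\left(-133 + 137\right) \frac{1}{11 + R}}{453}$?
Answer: $\frac{430622}{210645} \approx 2.0443$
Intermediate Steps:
$\frac{184}{90} + \frac{\left(-133 + 137\right) \frac{1}{11 + R}}{453} = \frac{184}{90} + \frac{\left(-133 + 137\right) \frac{1}{11 - 73}}{453} = 184 \cdot \frac{1}{90} + \frac{4}{-62} \cdot \frac{1}{453} = \frac{92}{45} + 4 \left(- \frac{1}{62}\right) \frac{1}{453} = \frac{92}{45} - \frac{2}{14043} = \frac{430622}{210645}$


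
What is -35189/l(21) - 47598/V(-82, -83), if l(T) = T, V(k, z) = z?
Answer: -274447/249 ≈ -1102.2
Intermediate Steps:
-35189/l(21) - 47598/V(-82, -83) = -35189/21 - 47598/(-83) = -35189*1/21 - 47598*(-1/83) = -5027/3 + 47598/83 = -274447/249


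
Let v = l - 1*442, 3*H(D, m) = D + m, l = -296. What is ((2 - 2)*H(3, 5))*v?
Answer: 0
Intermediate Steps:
H(D, m) = D/3 + m/3 (H(D, m) = (D + m)/3 = D/3 + m/3)
v = -738 (v = -296 - 1*442 = -296 - 442 = -738)
((2 - 2)*H(3, 5))*v = ((2 - 2)*((⅓)*3 + (⅓)*5))*(-738) = (0*(1 + 5/3))*(-738) = (0*(8/3))*(-738) = 0*(-738) = 0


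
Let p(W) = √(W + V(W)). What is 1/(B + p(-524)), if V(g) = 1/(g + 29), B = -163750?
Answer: -81056250/13272961196881 - 3*I*√14265955/13272961196881 ≈ -6.1069e-6 - 8.537e-10*I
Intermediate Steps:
V(g) = 1/(29 + g)
p(W) = √(W + 1/(29 + W))
1/(B + p(-524)) = 1/(-163750 + √((1 - 524*(29 - 524))/(29 - 524))) = 1/(-163750 + √((1 - 524*(-495))/(-495))) = 1/(-163750 + √(-(1 + 259380)/495)) = 1/(-163750 + √(-1/495*259381)) = 1/(-163750 + √(-259381/495)) = 1/(-163750 + I*√14265955/165)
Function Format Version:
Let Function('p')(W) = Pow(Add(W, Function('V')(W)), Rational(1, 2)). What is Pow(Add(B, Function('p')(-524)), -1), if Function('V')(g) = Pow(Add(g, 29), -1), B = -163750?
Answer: Add(Rational(-81056250, 13272961196881), Mul(Rational(-3, 13272961196881), I, Pow(14265955, Rational(1, 2)))) ≈ Add(-6.1069e-6, Mul(-8.5370e-10, I))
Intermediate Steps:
Function('V')(g) = Pow(Add(29, g), -1)
Function('p')(W) = Pow(Add(W, Pow(Add(29, W), -1)), Rational(1, 2))
Pow(Add(B, Function('p')(-524)), -1) = Pow(Add(-163750, Pow(Mul(Pow(Add(29, -524), -1), Add(1, Mul(-524, Add(29, -524)))), Rational(1, 2))), -1) = Pow(Add(-163750, Pow(Mul(Pow(-495, -1), Add(1, Mul(-524, -495))), Rational(1, 2))), -1) = Pow(Add(-163750, Pow(Mul(Rational(-1, 495), Add(1, 259380)), Rational(1, 2))), -1) = Pow(Add(-163750, Pow(Mul(Rational(-1, 495), 259381), Rational(1, 2))), -1) = Pow(Add(-163750, Pow(Rational(-259381, 495), Rational(1, 2))), -1) = Pow(Add(-163750, Mul(Rational(1, 165), I, Pow(14265955, Rational(1, 2)))), -1)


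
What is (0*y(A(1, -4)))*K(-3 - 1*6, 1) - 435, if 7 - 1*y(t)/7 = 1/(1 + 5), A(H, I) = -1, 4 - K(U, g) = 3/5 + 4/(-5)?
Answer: -435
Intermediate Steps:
K(U, g) = 21/5 (K(U, g) = 4 - (3/5 + 4/(-5)) = 4 - (3*(1/5) + 4*(-1/5)) = 4 - (3/5 - 4/5) = 4 - 1*(-1/5) = 4 + 1/5 = 21/5)
y(t) = 287/6 (y(t) = 49 - 7/(1 + 5) = 49 - 7/6 = 287/6)
(0*y(A(1, -4)))*K(-3 - 1*6, 1) - 435 = (0*(287/6))*(21/5) - 435 = 0*(21/5) - 435 = 0 - 435 = -435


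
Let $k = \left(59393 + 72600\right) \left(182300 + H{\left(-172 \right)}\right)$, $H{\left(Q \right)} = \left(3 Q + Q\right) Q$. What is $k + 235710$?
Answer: $39682083258$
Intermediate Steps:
$H{\left(Q \right)} = 4 Q^{2}$ ($H{\left(Q \right)} = 4 Q Q = 4 Q^{2}$)
$k = 39681847548$ ($k = \left(59393 + 72600\right) \left(182300 + 4 \left(-172\right)^{2}\right) = 131993 \left(182300 + 4 \cdot 29584\right) = 131993 \left(182300 + 118336\right) = 131993 \cdot 300636 = 39681847548$)
$k + 235710 = 39681847548 + 235710 = 39682083258$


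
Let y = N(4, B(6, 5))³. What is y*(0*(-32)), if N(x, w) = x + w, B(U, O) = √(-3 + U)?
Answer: 0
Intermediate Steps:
N(x, w) = w + x
y = (4 + √3)³ (y = (√(-3 + 6) + 4)³ = (√3 + 4)³ = (4 + √3)³ ≈ 188.33)
y*(0*(-32)) = (4 + √3)³*(0*(-32)) = (4 + √3)³*0 = 0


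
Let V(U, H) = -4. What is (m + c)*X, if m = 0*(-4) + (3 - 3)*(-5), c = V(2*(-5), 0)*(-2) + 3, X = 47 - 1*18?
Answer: 319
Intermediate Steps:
X = 29 (X = 47 - 18 = 29)
c = 11 (c = -4*(-2) + 3 = 8 + 3 = 11)
m = 0 (m = 0 + 0*(-5) = 0 + 0 = 0)
(m + c)*X = (0 + 11)*29 = 11*29 = 319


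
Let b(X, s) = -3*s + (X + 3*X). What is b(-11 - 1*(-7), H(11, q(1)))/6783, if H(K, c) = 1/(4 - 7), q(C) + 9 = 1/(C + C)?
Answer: -5/2261 ≈ -0.0022114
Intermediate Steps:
q(C) = -9 + 1/(2*C) (q(C) = -9 + 1/(C + C) = -9 + 1/(2*C))
H(K, c) = -⅓ (H(K, c) = 1/(-3) = -⅓)
b(X, s) = -3*s + 4*X
b(-11 - 1*(-7), H(11, q(1)))/6783 = (-3*(-⅓) + 4*(-11 - 1*(-7)))/6783 = (1 + 4*(-11 + 7))*(1/6783) = (1 + 4*(-4))*(1/6783) = (1 - 16)*(1/6783) = -15*1/6783 = -5/2261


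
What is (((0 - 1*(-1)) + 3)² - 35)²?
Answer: 361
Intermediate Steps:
(((0 - 1*(-1)) + 3)² - 35)² = (((0 + 1) + 3)² - 35)² = ((1 + 3)² - 35)² = (4² - 35)² = (16 - 35)² = (-19)² = 361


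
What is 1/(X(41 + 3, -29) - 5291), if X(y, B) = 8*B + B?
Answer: -1/5552 ≈ -0.00018012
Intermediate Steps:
X(y, B) = 9*B
1/(X(41 + 3, -29) - 5291) = 1/(9*(-29) - 5291) = 1/(-261 - 5291) = 1/(-5552) = -1/5552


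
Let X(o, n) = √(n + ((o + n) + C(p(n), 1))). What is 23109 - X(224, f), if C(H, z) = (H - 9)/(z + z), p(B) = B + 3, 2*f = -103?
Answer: 23109 - 3*√41/2 ≈ 23099.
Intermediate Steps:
f = -103/2 (f = (½)*(-103) = -103/2 ≈ -51.500)
p(B) = 3 + B
C(H, z) = (-9 + H)/(2*z) (C(H, z) = (-9 + H)/((2*z)) = (-9 + H)*(1/(2*z)) = (-9 + H)/(2*z))
X(o, n) = √(-3 + o + 5*n/2) (X(o, n) = √(n + ((o + n) + (½)*(-9 + (3 + n))/1)) = √(n + ((n + o) + (½)*1*(-6 + n))) = √(n + ((n + o) + (-3 + n/2))) = √(n + (-3 + o + 3*n/2)) = √(-3 + o + 5*n/2))
23109 - X(224, f) = 23109 - √(-12 + 4*224 + 10*(-103/2))/2 = 23109 - √(-12 + 896 - 515)/2 = 23109 - √369/2 = 23109 - 3*√41/2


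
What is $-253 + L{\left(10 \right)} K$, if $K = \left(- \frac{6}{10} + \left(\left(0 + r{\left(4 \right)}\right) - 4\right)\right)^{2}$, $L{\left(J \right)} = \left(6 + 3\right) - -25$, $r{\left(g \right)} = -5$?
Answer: $\frac{72011}{25} \approx 2880.4$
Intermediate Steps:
$L{\left(J \right)} = 34$ ($L{\left(J \right)} = 9 + 25 = 34$)
$K = \frac{2304}{25}$ ($K = \left(- \frac{6}{10} + \left(\left(0 - 5\right) - 4\right)\right)^{2} = \left(\left(-6\right) \frac{1}{10} - 9\right)^{2} = \left(- \frac{3}{5} - 9\right)^{2} = \left(- \frac{48}{5}\right)^{2} = \frac{2304}{25} \approx 92.16$)
$-253 + L{\left(10 \right)} K = -253 + 34 \cdot \frac{2304}{25} = -253 + \frac{78336}{25} = \frac{72011}{25}$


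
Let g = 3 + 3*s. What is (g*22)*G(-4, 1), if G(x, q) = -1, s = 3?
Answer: -264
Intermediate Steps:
g = 12 (g = 3 + 3*3 = 3 + 9 = 12)
(g*22)*G(-4, 1) = (12*22)*(-1) = 264*(-1) = -264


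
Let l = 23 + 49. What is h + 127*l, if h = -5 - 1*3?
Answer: 9136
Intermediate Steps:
h = -8 (h = -5 - 3 = -8)
l = 72
h + 127*l = -8 + 127*72 = -8 + 9144 = 9136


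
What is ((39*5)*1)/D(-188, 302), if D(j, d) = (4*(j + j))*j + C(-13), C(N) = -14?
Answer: 65/94246 ≈ 0.00068968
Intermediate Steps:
D(j, d) = -14 + 8*j² (D(j, d) = (4*(j + j))*j - 14 = (4*(2*j))*j - 14 = (8*j)*j - 14 = 8*j² - 14 = -14 + 8*j²)
((39*5)*1)/D(-188, 302) = ((39*5)*1)/(-14 + 8*(-188)²) = (195*1)/(-14 + 8*35344) = 195/(-14 + 282752) = 195/282738 = 195*(1/282738) = 65/94246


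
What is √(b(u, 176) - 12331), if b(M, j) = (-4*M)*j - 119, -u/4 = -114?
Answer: I*√333474 ≈ 577.47*I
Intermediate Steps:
u = 456 (u = -4*(-114) = 456)
b(M, j) = -119 - 4*M*j (b(M, j) = -4*M*j - 119 = -119 - 4*M*j)
√(b(u, 176) - 12331) = √((-119 - 4*456*176) - 12331) = √((-119 - 321024) - 12331) = √(-321143 - 12331) = √(-333474) = I*√333474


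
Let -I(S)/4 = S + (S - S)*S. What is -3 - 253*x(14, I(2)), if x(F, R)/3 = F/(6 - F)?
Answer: 5301/4 ≈ 1325.3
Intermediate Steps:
I(S) = -4*S (I(S) = -4*(S + (S - S)*S) = -4*(S + 0*S) = -4*(S + 0) = -4*S)
x(F, R) = 3*F/(6 - F) (x(F, R) = 3*(F/(6 - F)) = 3*F/(6 - F))
-3 - 253*x(14, I(2)) = -3 - (-759)*14/(-6 + 14) = -3 - (-759)*14/8 = -3 - 253*(-21/4) = -3 + 5313/4 = 5301/4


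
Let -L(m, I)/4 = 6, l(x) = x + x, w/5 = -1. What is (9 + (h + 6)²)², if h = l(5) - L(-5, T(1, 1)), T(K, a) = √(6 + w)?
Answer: 2588881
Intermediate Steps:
w = -5 (w = 5*(-1) = -5)
l(x) = 2*x
T(K, a) = 1 (T(K, a) = √(6 - 5) = √1 = 1)
L(m, I) = -24 (L(m, I) = -4*6 = -24)
h = 34 (h = 2*5 - 1*(-24) = 10 + 24 = 34)
(9 + (h + 6)²)² = (9 + (34 + 6)²)² = (9 + 40²)² = (9 + 1600)² = 1609² = 2588881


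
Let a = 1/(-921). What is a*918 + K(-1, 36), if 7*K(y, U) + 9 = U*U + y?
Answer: 392660/2149 ≈ 182.72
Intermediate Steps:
a = -1/921 ≈ -0.0010858
K(y, U) = -9/7 + y/7 + U²/7 (K(y, U) = -9/7 + (U*U + y)/7 = -9/7 + (U² + y)/7 = -9/7 + (y + U²)/7 = -9/7 + (y/7 + U²/7) = -9/7 + y/7 + U²/7)
a*918 + K(-1, 36) = -1/921*918 + (-9/7 + (⅐)*(-1) + (⅐)*36²) = -306/307 + (-9/7 - ⅐ + (⅐)*1296) = -306/307 + (-9/7 - ⅐ + 1296/7) = -306/307 + 1286/7 = 392660/2149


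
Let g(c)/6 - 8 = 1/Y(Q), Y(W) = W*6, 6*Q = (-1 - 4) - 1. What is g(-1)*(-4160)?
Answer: -195520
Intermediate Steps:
Q = -1 (Q = ((-1 - 4) - 1)/6 = (-5 - 1)/6 = (⅙)*(-6) = -1)
Y(W) = 6*W
g(c) = 47 (g(c) = 48 + 6/((6*(-1))) = 48 + 6/(-6) = 48 + 6*(-⅙) = 48 - 1 = 47)
g(-1)*(-4160) = 47*(-4160) = -195520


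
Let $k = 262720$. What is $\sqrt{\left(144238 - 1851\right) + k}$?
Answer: $\sqrt{405107} \approx 636.48$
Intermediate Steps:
$\sqrt{\left(144238 - 1851\right) + k} = \sqrt{\left(144238 - 1851\right) + 262720} = \sqrt{142387 + 262720} = \sqrt{405107}$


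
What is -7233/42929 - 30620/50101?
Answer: -1676866513/2150785829 ≈ -0.77965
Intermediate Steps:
-7233/42929 - 30620/50101 = -1676866513/2150785829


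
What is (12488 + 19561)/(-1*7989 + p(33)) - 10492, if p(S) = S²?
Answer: -24142283/2300 ≈ -10497.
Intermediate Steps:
(12488 + 19561)/(-1*7989 + p(33)) - 10492 = (12488 + 19561)/(-1*7989 + 33²) - 10492 = 32049/(-7989 + 1089) - 10492 = 32049/(-6900) - 10492 = 32049*(-1/6900) - 10492 = -10683/2300 - 10492 = -24142283/2300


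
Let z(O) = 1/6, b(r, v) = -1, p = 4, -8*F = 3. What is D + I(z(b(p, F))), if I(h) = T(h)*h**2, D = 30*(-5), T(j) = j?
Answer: -32399/216 ≈ -150.00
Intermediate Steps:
F = -3/8 (F = -1/8*3 = -3/8 ≈ -0.37500)
D = -150
z(O) = 1/6
I(h) = h**3 (I(h) = h*h**2 = h**3)
D + I(z(b(p, F))) = -150 + (1/6)**3 = -150 + 1/216 = -32399/216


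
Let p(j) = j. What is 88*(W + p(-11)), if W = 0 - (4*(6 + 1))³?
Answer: -1932744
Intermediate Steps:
W = -21952 (W = 0 - (4*7)³ = 0 - 1*28³ = 0 - 1*21952 = 0 - 21952 = -21952)
88*(W + p(-11)) = 88*(-21952 - 11) = 88*(-21963) = -1932744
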